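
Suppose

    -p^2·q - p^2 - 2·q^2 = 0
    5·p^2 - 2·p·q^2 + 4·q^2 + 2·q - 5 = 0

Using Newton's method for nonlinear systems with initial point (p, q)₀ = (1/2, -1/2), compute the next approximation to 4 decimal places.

(1.5339, 0.1525)

At (1/2, -1/2): F = (-0.6250, -4.0000).
Jacobian J = [[-2·p·q - 2·p, -p^2 - 4·q], [10·p - 2·q^2, -4·p·q + 8·q + 2]].
At the point, J = [[-0.5000, 1.7500], [4.5000, -1.0000]] (det J = -7.3750).
Solving J·Δ = −F gives Δ = (1.0339, 0.6525).
Then the next iterate is (p, q)₁ = (1.5339, 0.1525).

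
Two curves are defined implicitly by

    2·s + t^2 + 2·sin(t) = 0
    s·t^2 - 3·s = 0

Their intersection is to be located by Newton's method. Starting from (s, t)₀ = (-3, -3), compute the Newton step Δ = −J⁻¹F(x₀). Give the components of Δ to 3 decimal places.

At (-3, -3): F = (2.71776, -18.000).
Jacobian J = [[2, 2·t + 2·cos(t)], [t^2 - 3, 2·s·t]].
At the point, J = [[2.000, -7.97998], [6.000, 18.000]] (det J = 83.87991).
Solving J·Δ = −F gives Δ = (1.129, 0.624).

(1.129, 0.624)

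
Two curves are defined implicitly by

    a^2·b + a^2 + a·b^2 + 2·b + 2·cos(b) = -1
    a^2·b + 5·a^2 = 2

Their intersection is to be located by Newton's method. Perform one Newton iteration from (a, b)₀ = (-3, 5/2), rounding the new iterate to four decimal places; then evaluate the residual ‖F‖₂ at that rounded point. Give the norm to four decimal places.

17.9650

At (-3, 5/2): F = (17.147713, 65.5000).
Jacobian J = [[2·a·b + 2·a + b^2, a^2 + 2·a·b - 2·sin(b) + 2], [2·a·b + 10·a, a^2]].
At the point, J = [[-14.7500, -5.196944], [-45.0000, 9.0000]] (det J = -366.612493).
Solving J·Δ = −F gives Δ = (1.3495, -0.5305).
Then the next iterate is (a, b)₁ = (-1.6505, 1.9695).
Re-evaluating at (-1.6505, 1.9695): F = (5.849742, 16.985965), so ‖F‖₂ = 17.9650.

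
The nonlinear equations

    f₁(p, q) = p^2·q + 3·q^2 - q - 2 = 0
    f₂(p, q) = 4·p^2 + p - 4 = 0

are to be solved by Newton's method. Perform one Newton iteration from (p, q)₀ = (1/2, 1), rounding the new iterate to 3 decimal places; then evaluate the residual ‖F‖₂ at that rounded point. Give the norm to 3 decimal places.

1.020

At (1/2, 1): F = (0.250, -2.500).
Jacobian J = [[2·p·q, p^2 + 6·q - 1], [8·p + 1, 0]].
At the point, J = [[1.000, 5.250], [5.000, 0.000]] (det J = -26.250).
Solving J·Δ = −F gives Δ = (0.500, -0.143).
Then the next iterate is (p, q)₁ = (1.000, 0.857).
Re-evaluating at (1.000, 0.857): F = (0.20335, 1.000), so ‖F‖₂ = 1.020.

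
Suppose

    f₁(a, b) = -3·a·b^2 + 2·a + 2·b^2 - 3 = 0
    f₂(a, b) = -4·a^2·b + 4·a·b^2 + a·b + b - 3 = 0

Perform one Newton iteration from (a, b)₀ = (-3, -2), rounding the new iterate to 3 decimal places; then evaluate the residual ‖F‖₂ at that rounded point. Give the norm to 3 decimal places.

At (-3, -2): F = (35.000, 25.000).
Jacobian J = [[-3·b^2 + 2, -6·a·b + 4·b], [-8·a·b + 4·b^2 + b, -4·a^2 + 8·a·b + a + 1]].
At the point, J = [[-10.000, -44.000], [-34.000, 10.000]] (det J = -1596.000).
Solving J·Δ = −F gives Δ = (0.909, 0.589).
Then the next iterate is (a, b)₁ = (-2.091, -1.411).
Re-evaluating at (-2.091, -1.411): F = (9.28889, 6.56449), so ‖F‖₂ = 11.374.

11.374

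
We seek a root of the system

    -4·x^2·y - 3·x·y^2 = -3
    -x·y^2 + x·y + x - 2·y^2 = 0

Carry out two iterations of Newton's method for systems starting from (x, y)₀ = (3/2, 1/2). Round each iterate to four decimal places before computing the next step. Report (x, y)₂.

At (3/2, 1/2): F = (-2.6250, 1.3750).
Jacobian J = [[-8·x·y - 3·y^2, -4·x^2 - 6·x·y], [-y^2 + y + 1, -2·x·y + x - 4·y]].
At the point, J = [[-6.7500, -13.5000], [1.2500, -2.0000]] (det J = 30.3750).
Solving J·Δ = −F gives Δ = (-0.7840, 0.1975).
Then the next iterate is (x, y)₁ = (0.7160, 0.6975).
Round to (0.7160, 0.6975) and repeat: F = (0.524674, -0.105941), J = [[-5.454799, -5.047084], [1.210994, -3.072820]].
Δ = (0.0939, 0.0025), so (x, y)₂ = (0.8099, 0.7000).

(0.8099, 0.7000)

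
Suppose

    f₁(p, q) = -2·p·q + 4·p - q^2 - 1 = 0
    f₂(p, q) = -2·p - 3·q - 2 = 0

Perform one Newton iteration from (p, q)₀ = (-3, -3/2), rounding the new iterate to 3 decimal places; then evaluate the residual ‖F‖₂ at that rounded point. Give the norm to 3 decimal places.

4.276

At (-3, -3/2): F = (-24.250, 8.500).
Jacobian J = [[-2·q + 4, -2·p - 2·q], [-2, -3]].
At the point, J = [[7.000, 9.000], [-2.000, -3.000]] (det J = -3.000).
Solving J·Δ = −F gives Δ = (-1.250, 3.667).
Then the next iterate is (p, q)₁ = (-4.250, 2.167).
Re-evaluating at (-4.250, 2.167): F = (-4.27639, -0.001), so ‖F‖₂ = 4.276.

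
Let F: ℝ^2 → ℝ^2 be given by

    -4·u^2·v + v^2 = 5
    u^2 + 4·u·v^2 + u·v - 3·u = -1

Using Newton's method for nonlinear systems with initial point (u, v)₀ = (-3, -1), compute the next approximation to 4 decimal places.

(-1.5628, -1.0656)

At (-3, -1): F = (32.0000, 10.0000).
Jacobian J = [[-8·u·v, -4·u^2 + 2·v], [2·u + 4·v^2 + v - 3, 8·u·v + u]].
At the point, J = [[-24.0000, -38.0000], [-6.0000, 21.0000]] (det J = -732.0000).
Solving J·Δ = −F gives Δ = (1.4372, -0.0656).
Then the next iterate is (u, v)₁ = (-1.5628, -1.0656).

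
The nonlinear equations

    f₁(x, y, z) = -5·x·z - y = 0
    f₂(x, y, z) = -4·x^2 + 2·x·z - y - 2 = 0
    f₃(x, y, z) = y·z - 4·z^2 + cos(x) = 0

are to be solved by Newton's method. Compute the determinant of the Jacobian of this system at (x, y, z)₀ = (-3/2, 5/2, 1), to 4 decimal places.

J = [[-5·z, -1, -5·x], [-8·x + 2·z, -1, 2·x], [-sin(x), z, y - 8·z]].
At the point, J = [[-5.0000, -1.0000, 7.5000], [14.0000, -1.0000, -3.0000], [0.997495, 1.0000, -5.5000]].
det J = -4.0263.

-4.0263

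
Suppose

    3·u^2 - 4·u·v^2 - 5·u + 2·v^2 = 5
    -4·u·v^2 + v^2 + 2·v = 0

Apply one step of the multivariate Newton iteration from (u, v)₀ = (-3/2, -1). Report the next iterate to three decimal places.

At (-3/2, -1): F = (17.250, 5.000).
Jacobian J = [[6·u - 4·v^2 - 5, -8·u·v + 4·v], [-4·v^2, -8·u·v + 2·v + 2]].
At the point, J = [[-18.000, -16.000], [-4.000, -12.000]] (det J = 152.000).
Solving J·Δ = −F gives Δ = (0.836, 0.138).
Then the next iterate is (u, v)₁ = (-0.664, -0.862).

(-0.664, -0.862)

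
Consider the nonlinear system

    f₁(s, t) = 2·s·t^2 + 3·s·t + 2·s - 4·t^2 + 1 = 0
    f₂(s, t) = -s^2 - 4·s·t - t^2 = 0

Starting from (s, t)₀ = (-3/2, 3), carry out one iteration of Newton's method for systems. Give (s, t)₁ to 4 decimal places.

At (-3/2, 3): F = (-78.5000, 6.7500).
Jacobian J = [[2·t^2 + 3·t + 2, 4·s·t + 3·s - 8·t], [-2·s - 4·t, -4·s - 2·t]].
At the point, J = [[29.0000, -46.5000], [-9.0000, 0.0000]] (det J = -418.5000).
Solving J·Δ = −F gives Δ = (0.7500, -1.2204).
Then the next iterate is (s, t)₁ = (-0.7500, 1.7796).

(-0.7500, 1.7796)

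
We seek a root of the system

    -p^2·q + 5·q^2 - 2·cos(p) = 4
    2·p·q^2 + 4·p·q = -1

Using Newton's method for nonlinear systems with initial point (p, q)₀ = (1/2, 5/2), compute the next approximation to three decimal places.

(0.273, 1.481)

At (1/2, 5/2): F = (24.86983, 12.250).
Jacobian J = [[-2·p·q + 2·sin(p), -p^2 + 10·q], [2·q^2 + 4·q, 4·p·q + 4·p]].
At the point, J = [[-1.54115, 24.750], [22.500, 7.000]] (det J = -567.66304).
Solving J·Δ = −F gives Δ = (-0.227, -1.019).
Then the next iterate is (p, q)₁ = (0.273, 1.481).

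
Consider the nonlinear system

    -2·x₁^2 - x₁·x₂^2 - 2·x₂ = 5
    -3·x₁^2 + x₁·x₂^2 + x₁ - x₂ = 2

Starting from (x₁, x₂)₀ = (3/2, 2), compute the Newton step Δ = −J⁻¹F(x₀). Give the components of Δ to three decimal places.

(-1.506, -0.555)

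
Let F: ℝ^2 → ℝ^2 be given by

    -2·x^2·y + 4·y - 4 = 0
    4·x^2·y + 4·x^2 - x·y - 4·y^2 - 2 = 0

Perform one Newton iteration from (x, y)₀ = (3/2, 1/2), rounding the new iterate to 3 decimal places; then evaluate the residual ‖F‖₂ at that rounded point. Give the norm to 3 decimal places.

At (3/2, 1/2): F = (-4.250, 9.750).
Jacobian J = [[-4·x·y, -2·x^2 + 4], [8·x·y + 8·x - y, 4·x^2 - x - 8·y]].
At the point, J = [[-3.000, -0.500], [17.500, 3.500]] (det J = -1.750).
Solving J·Δ = −F gives Δ = (-5.714, 25.786).
Then the next iterate is (x, y)₁ = (-4.214, 26.286).
Re-evaluating at (-4.214, 26.286): F = (-832.41885, -716.88909), so ‖F‖₂ = 1098.568.

1098.568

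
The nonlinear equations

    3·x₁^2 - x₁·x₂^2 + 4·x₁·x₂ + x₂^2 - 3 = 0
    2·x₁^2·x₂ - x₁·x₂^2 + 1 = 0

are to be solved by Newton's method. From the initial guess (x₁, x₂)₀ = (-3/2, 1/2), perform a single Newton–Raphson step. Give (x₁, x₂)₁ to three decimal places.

At (-3/2, 1/2): F = (1.375, 3.625).
Jacobian J = [[6·x₁ - x₂^2 + 4·x₂, -2·x₁·x₂ + 4·x₁ + 2·x₂], [4·x₁·x₂ - x₂^2, 2·x₁^2 - 2·x₁·x₂]].
At the point, J = [[-7.250, -3.500], [-3.250, 6.000]] (det J = -54.875).
Solving J·Δ = −F gives Δ = (0.382, -0.397).
Then the next iterate is (x₁, x₂)₁ = (-1.118, 0.103).

(-1.118, 0.103)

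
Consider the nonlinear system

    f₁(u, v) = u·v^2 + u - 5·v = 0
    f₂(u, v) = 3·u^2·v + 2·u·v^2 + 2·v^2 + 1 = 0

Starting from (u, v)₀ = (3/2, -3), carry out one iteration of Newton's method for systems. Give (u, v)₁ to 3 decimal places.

(0.560, -1.529)

At (3/2, -3): F = (30.000, 25.750).
Jacobian J = [[v^2 + 1, 2·u·v - 5], [6·u·v + 2·v^2, 3·u^2 + 4·u·v + 4·v]].
At the point, J = [[10.000, -14.000], [-9.000, -23.250]] (det J = -358.500).
Solving J·Δ = −F gives Δ = (-0.940, 1.471).
Then the next iterate is (u, v)₁ = (0.560, -1.529).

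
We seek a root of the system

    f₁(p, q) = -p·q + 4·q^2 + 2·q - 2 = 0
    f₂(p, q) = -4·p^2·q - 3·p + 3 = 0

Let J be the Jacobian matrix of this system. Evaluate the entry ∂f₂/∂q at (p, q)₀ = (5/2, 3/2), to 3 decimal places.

-25.000

∂f₂/∂q = -4·p^2.
At (5/2, 3/2) this is -25.000.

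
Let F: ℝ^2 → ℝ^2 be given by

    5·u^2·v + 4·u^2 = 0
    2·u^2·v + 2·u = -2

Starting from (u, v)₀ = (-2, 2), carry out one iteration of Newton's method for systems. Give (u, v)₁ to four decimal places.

At (-2, 2): F = (56.0000, 14.0000).
Jacobian J = [[10·u·v + 8·u, 5·u^2], [4·u·v + 2, 2·u^2]].
At the point, J = [[-56.0000, 20.0000], [-14.0000, 8.0000]] (det J = -168.0000).
Solving J·Δ = −F gives Δ = (1.0000, 0.0000).
Then the next iterate is (u, v)₁ = (-1.0000, 2.0000).

(-1.0000, 2.0000)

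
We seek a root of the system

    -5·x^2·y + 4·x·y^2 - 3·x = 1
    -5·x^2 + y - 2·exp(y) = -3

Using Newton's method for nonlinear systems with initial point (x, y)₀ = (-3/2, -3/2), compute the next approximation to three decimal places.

At (-3/2, -3/2): F = (6.875, -10.19626).
Jacobian J = [[-10·x·y + 4·y^2 - 3, -5·x^2 + 8·x·y], [-10·x, -2·exp(y) + 1]].
At the point, J = [[-16.500, 6.750], [15.000, 0.55374]] (det J = -110.38670).
Solving J·Δ = −F gives Δ = (0.658, 0.590).
Then the next iterate is (x, y)₁ = (-0.842, -0.910).

(-0.842, -0.910)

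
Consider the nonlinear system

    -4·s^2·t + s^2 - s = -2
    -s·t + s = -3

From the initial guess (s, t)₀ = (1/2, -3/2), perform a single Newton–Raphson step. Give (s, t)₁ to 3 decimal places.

At (1/2, -3/2): F = (3.250, 4.250).
Jacobian J = [[-8·s·t + 2·s - 1, -4·s^2], [-t + 1, -s]].
At the point, J = [[6.000, -1.000], [2.500, -0.500]] (det J = -0.500).
Solving J·Δ = −F gives Δ = (5.250, 34.750).
Then the next iterate is (s, t)₁ = (5.750, 33.250).

(5.750, 33.250)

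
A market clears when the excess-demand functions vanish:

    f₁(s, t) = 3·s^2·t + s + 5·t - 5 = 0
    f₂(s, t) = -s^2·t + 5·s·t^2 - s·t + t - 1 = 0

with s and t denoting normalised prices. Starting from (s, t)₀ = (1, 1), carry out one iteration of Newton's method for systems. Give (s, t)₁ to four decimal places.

At (1, 1): F = (4.0000, 3.0000).
Jacobian J = [[6·s·t + 1, 3·s^2 + 5], [-2·s·t + 5·t^2 - t, -s^2 + 10·s·t - s + 1]].
At the point, J = [[7.0000, 8.0000], [2.0000, 9.0000]] (det J = 47.0000).
Solving J·Δ = −F gives Δ = (-0.2553, -0.2766).
Then the next iterate is (s, t)₁ = (0.7447, 0.7234).

(0.7447, 0.7234)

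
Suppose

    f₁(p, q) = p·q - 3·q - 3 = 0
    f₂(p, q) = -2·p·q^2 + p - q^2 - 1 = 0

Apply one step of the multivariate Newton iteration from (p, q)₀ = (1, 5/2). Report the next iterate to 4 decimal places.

(2.3636, 0.2045)

At (1, 5/2): F = (-8.0000, -18.7500).
Jacobian J = [[q, p - 3], [-2·q^2 + 1, -4·p·q - 2·q]].
At the point, J = [[2.5000, -2.0000], [-11.5000, -15.0000]] (det J = -60.5000).
Solving J·Δ = −F gives Δ = (1.3636, -2.2955).
Then the next iterate is (p, q)₁ = (2.3636, 0.2045).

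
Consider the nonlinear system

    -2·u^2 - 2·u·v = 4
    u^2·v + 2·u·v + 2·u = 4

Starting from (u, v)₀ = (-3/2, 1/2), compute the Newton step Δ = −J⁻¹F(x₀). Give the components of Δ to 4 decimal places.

(3.3182, -3.1970)

At (-3/2, 1/2): F = (-7.0000, -7.3750).
Jacobian J = [[-4·u - 2·v, -2·u], [2·u·v + 2·v + 2, u^2 + 2·u]].
At the point, J = [[5.0000, 3.0000], [1.5000, -0.7500]] (det J = -8.2500).
Solving J·Δ = −F gives Δ = (3.3182, -3.1970).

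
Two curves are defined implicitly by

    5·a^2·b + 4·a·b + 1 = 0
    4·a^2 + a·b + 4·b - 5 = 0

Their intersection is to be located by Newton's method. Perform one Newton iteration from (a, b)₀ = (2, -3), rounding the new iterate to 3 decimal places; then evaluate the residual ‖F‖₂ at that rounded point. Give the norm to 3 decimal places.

At (2, -3): F = (-83.000, -7.000).
Jacobian J = [[10·a·b + 4·b, 5·a^2 + 4·a], [8·a + b, a + 4]].
At the point, J = [[-72.000, 28.000], [13.000, 6.000]] (det J = -796.000).
Solving J·Δ = −F gives Δ = (-0.379, 1.989).
Then the next iterate is (a, b)₁ = (1.621, -1.011).
Re-evaluating at (1.621, -1.011): F = (-18.83805, -0.17227), so ‖F‖₂ = 18.839.

18.839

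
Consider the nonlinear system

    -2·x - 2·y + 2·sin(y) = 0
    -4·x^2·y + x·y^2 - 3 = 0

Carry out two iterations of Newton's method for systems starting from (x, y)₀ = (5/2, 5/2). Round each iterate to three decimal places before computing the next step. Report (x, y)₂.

(-0.018, 0.525)

At (5/2, 5/2): F = (-8.80306, -49.875).
Jacobian J = [[-2, 2·cos(y) - 2], [-8·x·y + y^2, -4·x^2 + 2·x·y]].
At the point, J = [[-2.000, -3.60229], [-43.750, -12.500]] (det J = -132.60007).
Solving J·Δ = −F gives Δ = (-0.525, -2.152).
Then the next iterate is (x, y)₁ = (1.975, 0.348).
Round to (1.975, 0.348) and repeat: F = (-3.96396, -8.19049), J = [[-2.000, -0.11989], [-5.37730, -14.22790]].
Δ = (-1.993, 0.177), so (x, y)₂ = (-0.018, 0.525).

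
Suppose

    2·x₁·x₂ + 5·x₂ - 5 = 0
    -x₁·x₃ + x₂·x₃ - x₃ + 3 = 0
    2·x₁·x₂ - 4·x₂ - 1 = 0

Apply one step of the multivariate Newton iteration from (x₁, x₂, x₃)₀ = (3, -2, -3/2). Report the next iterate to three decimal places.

At (3, -2, -3/2): F = (-27.000, 12.000, -5.000).
Jacobian J = [[2·x₂, 2·x₁ + 5, 0], [-x₃, x₃, -x₁ + x₂ - 1], [2·x₂, 2·x₁ - 4, 0]].
At the point, J = [[-4.000, 11.000, 0.000], [1.500, -1.500, -6.000], [-4.000, 2.000, 0.000]] (det J = 216.000).
Solving J·Δ = −F gives Δ = (-0.028, 2.444, 1.382).
Then the next iterate is (x₁, x₂, x₃)₁ = (2.972, 0.444, -0.118).

(2.972, 0.444, -0.118)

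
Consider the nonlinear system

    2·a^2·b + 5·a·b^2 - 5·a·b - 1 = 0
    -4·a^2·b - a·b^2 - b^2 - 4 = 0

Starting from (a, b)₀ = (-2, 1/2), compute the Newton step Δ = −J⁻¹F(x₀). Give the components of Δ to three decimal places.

At (-2, 1/2): F = (5.500, -11.750).
Jacobian J = [[4·a·b + 5·b^2 - 5·b, 2·a^2 + 10·a·b - 5·a], [-8·a·b - b^2, -4·a^2 - 2·a·b - 2·b]].
At the point, J = [[-5.250, 8.000], [7.750, -15.000]] (det J = 16.750).
Solving J·Δ = −F gives Δ = (-0.687, -1.138).

(-0.687, -1.138)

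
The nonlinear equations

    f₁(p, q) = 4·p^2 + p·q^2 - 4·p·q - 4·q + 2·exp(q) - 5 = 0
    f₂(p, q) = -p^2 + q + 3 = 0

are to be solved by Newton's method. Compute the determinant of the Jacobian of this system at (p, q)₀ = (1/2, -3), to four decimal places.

16.0996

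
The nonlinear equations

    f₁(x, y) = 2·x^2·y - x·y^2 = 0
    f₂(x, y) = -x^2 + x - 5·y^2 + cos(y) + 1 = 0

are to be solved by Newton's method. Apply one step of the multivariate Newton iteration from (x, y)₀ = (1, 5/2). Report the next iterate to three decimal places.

At (1, 5/2): F = (-1.250, -31.05114).
Jacobian J = [[4·x·y - y^2, 2·x^2 - 2·x·y], [-2·x + 1, -10·y - sin(y)]].
At the point, J = [[3.750, -3.000], [-1.000, -25.59847]] (det J = -98.99427).
Solving J·Δ = −F gives Δ = (-0.618, -1.189).
Then the next iterate is (x, y)₁ = (0.382, 1.311).

(0.382, 1.311)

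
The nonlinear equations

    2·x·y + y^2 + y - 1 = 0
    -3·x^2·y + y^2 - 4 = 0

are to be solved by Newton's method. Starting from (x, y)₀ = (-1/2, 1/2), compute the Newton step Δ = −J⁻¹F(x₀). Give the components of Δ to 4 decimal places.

(3.1500, -2.4000)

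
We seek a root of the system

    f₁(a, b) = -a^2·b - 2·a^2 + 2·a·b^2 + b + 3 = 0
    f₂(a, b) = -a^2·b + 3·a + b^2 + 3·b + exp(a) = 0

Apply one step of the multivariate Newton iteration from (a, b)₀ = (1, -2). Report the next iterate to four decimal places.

(0.5506, -1.3244)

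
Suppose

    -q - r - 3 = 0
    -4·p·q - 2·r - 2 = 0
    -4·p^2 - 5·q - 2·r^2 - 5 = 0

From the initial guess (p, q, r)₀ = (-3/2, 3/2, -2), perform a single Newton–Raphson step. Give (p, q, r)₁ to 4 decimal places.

(8.9444, 7.3333, -10.3333)

At (-3/2, 3/2, -2): F = (-2.5000, 11.0000, -29.5000).
Jacobian J = [[0, -1, -1], [-4·q, -4·p, -2], [-8·p, -5, -4·r]].
At the point, J = [[0.0000, -1.0000, -1.0000], [-6.0000, 6.0000, -2.0000], [12.0000, -5.0000, 8.0000]] (det J = 18.0000).
Solving J·Δ = −F gives Δ = (10.4444, 5.8333, -8.3333).
Then the next iterate is (p, q, r)₁ = (8.9444, 7.3333, -10.3333).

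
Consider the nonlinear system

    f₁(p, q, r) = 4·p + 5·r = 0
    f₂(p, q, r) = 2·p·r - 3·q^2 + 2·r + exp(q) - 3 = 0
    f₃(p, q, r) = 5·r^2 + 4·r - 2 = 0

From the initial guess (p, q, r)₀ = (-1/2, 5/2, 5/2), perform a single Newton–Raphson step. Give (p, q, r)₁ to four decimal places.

(-1.4332, -2.1449, 1.1466)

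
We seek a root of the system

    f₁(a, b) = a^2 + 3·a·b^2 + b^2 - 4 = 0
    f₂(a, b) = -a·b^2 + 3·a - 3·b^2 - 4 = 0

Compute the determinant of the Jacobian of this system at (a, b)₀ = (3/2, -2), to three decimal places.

J = [[2·a + 3·b^2, 6·a·b + 2·b], [-b^2 + 3, -2·a·b - 6·b]].
At the point, J = [[15.000, -22.000], [-1.000, 18.000]].
det J = 248.000.

248.000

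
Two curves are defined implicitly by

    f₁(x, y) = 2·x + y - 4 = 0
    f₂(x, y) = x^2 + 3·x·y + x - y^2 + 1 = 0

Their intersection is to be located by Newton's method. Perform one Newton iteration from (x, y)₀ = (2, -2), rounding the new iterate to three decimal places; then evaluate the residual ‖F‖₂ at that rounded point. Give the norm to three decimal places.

At (2, -2): F = (-2.000, -9.000).
Jacobian J = [[2, 1], [2·x + 3·y + 1, 3·x - 2·y]].
At the point, J = [[2.000, 1.000], [-1.000, 10.000]] (det J = 21.000).
Solving J·Δ = −F gives Δ = (0.524, 0.952).
Then the next iterate is (x, y)₁ = (2.524, -1.048).
Re-evaluating at (2.524, -1.048): F = (0.000, 0.86082), so ‖F‖₂ = 0.861.

0.861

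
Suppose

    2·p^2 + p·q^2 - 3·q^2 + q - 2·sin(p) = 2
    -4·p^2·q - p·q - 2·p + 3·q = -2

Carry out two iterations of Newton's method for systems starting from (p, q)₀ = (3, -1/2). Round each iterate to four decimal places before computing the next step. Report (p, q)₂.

(1.5504, -0.2699)

At (3, -1/2): F = (15.217760, 14.0000).
Jacobian J = [[4·p + q^2 - 2·cos(p), 2·p·q - 6·q + 1], [-8·p·q - q - 2, -4·p^2 - p + 3]].
At the point, J = [[14.229985, 1.0000], [10.5000, -36.0000]] (det J = -522.779460).
Solving J·Δ = −F gives Δ = (-1.0747, 0.0754).
Then the next iterate is (p, q)₁ = (1.9253, -0.4246).
Round to (1.9253, -0.4246) and repeat: F = (2.919570, 3.988678), J = [[8.575735, 1.912635], [4.964459, -13.752420]].
Δ = (-0.3749, 0.1547), so (p, q)₂ = (1.5504, -0.2699).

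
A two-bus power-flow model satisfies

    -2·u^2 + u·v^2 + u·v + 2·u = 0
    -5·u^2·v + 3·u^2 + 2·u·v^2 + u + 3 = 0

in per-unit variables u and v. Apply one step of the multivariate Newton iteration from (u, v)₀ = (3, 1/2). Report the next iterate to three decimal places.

At (3, 1/2): F = (-9.750, 12.000).
Jacobian J = [[-4·u + v^2 + v + 2, 2·u·v + u], [-10·u·v + 6·u + 2·v^2 + 1, -5·u^2 + 4·u·v]].
At the point, J = [[-9.250, 6.000], [4.500, -39.000]] (det J = 333.750).
Solving J·Δ = −F gives Δ = (-0.924, 0.201).
Then the next iterate is (u, v)₁ = (2.076, 0.701).

(2.076, 0.701)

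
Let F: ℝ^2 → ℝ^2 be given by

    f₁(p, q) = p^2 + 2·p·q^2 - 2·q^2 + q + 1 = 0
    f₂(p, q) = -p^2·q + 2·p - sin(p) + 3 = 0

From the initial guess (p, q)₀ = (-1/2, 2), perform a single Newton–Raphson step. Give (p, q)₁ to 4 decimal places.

At (-1/2, 2): F = (-8.7500, 1.979426).
Jacobian J = [[2·p + 2·q^2, 4·p·q - 4·q + 1], [-2·p·q - cos(p) + 2, -p^2]].
At the point, J = [[7.0000, -11.0000], [3.122417, -0.2500]] (det J = 32.596592).
Solving J·Δ = −F gives Δ = (-0.7351, -1.2632).
Then the next iterate is (p, q)₁ = (-1.2351, 0.7368).

(-1.2351, 0.7368)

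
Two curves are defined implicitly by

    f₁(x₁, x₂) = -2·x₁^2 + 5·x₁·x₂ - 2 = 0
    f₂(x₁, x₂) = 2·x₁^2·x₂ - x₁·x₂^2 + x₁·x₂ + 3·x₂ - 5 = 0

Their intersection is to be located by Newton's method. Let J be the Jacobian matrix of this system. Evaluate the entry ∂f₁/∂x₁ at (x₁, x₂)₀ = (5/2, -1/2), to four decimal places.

∂f₁/∂x₁ = -4·x₁ + 5·x₂.
At (5/2, -1/2) this is -12.5000.

-12.5000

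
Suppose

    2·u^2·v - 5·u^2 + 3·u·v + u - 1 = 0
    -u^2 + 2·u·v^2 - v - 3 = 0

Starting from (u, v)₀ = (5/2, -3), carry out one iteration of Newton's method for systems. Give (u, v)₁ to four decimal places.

(1.3144, -2.2472)

At (5/2, -3): F = (-89.7500, 38.7500).
Jacobian J = [[4·u·v - 10·u + 3·v + 1, 2·u^2 + 3·u], [-2·u + 2·v^2, 4·u·v - 1]].
At the point, J = [[-63.0000, 20.0000], [13.0000, -31.0000]] (det J = 1693.0000).
Solving J·Δ = −F gives Δ = (-1.1856, 0.7528).
Then the next iterate is (u, v)₁ = (1.3144, -2.2472).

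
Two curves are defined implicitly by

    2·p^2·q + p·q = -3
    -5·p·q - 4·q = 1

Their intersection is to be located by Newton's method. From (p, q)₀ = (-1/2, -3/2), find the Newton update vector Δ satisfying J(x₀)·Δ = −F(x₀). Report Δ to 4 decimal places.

(-2.0000, -9.1667)

At (-1/2, -3/2): F = (3.0000, 1.2500).
Jacobian J = [[4·p·q + q, 2·p^2 + p], [-5·q, -5·p - 4]].
At the point, J = [[1.5000, 0.0000], [7.5000, -1.5000]] (det J = -2.2500).
Solving J·Δ = −F gives Δ = (-2.0000, -9.1667).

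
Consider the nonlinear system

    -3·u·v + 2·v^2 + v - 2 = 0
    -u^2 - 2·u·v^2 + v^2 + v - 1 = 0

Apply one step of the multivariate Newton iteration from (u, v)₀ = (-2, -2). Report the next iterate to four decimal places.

At (-2, -2): F = (-8.0000, 13.0000).
Jacobian J = [[-3·v, -3·u + 4·v + 1], [-2·u - 2·v^2, -4·u·v + 2·v + 1]].
At the point, J = [[6.0000, -1.0000], [-4.0000, -19.0000]] (det J = -118.0000).
Solving J·Δ = −F gives Δ = (1.3983, 0.3898).
Then the next iterate is (u, v)₁ = (-0.6017, -1.6102).

(-0.6017, -1.6102)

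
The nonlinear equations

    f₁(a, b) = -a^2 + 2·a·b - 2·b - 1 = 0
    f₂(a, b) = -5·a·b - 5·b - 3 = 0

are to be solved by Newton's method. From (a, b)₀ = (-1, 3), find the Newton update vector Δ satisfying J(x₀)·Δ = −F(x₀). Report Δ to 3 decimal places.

(-0.200, -3.900)

At (-1, 3): F = (-14.000, -3.000).
Jacobian J = [[-2·a + 2·b, 2·a - 2], [-5·b, -5·a - 5]].
At the point, J = [[8.000, -4.000], [-15.000, 0.000]] (det J = -60.000).
Solving J·Δ = −F gives Δ = (-0.200, -3.900).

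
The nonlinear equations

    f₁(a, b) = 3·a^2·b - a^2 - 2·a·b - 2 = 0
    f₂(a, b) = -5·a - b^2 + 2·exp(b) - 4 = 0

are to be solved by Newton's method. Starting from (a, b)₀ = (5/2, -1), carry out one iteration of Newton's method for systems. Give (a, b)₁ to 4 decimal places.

(-6.2316, -10.8305)

At (5/2, -1): F = (-22.0000, -16.764241).
Jacobian J = [[6·a·b - 2·a - 2·b, 3·a^2 - 2·a], [-5, -2·b + 2·exp(b)]].
At the point, J = [[-18.0000, 13.7500], [-5.0000, 2.735759]] (det J = 19.506340).
Solving J·Δ = −F gives Δ = (-8.7316, -9.8305).
Then the next iterate is (a, b)₁ = (-6.2316, -10.8305).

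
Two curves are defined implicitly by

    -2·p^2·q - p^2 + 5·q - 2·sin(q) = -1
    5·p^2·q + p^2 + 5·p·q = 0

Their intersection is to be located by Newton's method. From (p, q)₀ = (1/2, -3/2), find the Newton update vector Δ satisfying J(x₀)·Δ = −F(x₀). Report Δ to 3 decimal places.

(-0.123, 0.975)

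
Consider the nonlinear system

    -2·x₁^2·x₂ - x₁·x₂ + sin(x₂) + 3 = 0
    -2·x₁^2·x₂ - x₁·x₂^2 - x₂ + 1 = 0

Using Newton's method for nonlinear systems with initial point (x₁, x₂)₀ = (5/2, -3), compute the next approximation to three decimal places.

At (5/2, -3): F = (47.85888, 19.000).
Jacobian J = [[-4·x₁·x₂ - x₂, -2·x₁^2 - x₁ + cos(x₂)], [-4·x₁·x₂ - x₂^2, -2·x₁^2 - 2·x₁·x₂ - 1]].
At the point, J = [[33.000, -15.98999], [21.000, 1.500]] (det J = 385.28984).
Solving J·Δ = −F gives Δ = (-0.975, 0.981).
Then the next iterate is (x₁, x₂)₁ = (1.525, -2.019).

(1.525, -2.019)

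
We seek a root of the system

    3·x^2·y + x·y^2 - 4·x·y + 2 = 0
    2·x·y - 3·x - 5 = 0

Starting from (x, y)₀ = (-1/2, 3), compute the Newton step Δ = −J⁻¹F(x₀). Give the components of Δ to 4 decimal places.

At (-1/2, 3): F = (5.7500, -6.5000).
Jacobian J = [[6·x·y + y^2 - 4·y, 3·x^2 + 2·x·y - 4·x], [2·y - 3, 2·x]].
At the point, J = [[-12.0000, -0.2500], [3.0000, -1.0000]] (det J = 12.7500).
Solving J·Δ = −F gives Δ = (0.5784, -4.7647).

(0.5784, -4.7647)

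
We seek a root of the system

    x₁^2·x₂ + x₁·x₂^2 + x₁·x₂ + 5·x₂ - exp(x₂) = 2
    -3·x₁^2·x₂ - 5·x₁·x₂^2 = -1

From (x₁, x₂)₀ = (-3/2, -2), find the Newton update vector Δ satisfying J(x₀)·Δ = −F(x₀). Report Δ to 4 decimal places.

(-1.3895, 2.6476)

At (-3/2, -2): F = (-19.635335, 44.5000).
Jacobian J = [[2·x₁·x₂ + x₂^2 + x₂, x₁^2 + 2·x₁·x₂ + x₁ - exp(x₂) + 5], [-6·x₁·x₂ - 5·x₂^2, -3·x₁^2 - 10·x₁·x₂]].
At the point, J = [[8.0000, 11.614665], [-38.0000, -36.7500]] (det J = 147.357259).
Solving J·Δ = −F gives Δ = (-1.3895, 2.6476).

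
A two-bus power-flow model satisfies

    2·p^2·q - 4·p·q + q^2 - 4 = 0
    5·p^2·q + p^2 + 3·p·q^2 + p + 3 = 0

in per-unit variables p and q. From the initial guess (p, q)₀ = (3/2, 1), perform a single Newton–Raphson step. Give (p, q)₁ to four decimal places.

At (3/2, 1): F = (-4.5000, 22.5000).
Jacobian J = [[4·p·q - 4·q, 2·p^2 - 4·p + 2·q], [10·p·q + 2·p + 3·q^2 + 1, 5·p^2 + 6·p·q]].
At the point, J = [[2.0000, 0.5000], [22.0000, 20.2500]] (det J = 29.5000).
Solving J·Δ = −F gives Δ = (3.4703, -4.8814).
Then the next iterate is (p, q)₁ = (4.9703, -3.8814).

(4.9703, -3.8814)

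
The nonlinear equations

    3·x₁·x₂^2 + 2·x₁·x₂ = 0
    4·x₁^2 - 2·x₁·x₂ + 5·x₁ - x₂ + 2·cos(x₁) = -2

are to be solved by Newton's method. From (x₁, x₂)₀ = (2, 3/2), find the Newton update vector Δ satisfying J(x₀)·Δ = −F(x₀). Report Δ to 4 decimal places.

(-1.3099, -0.3058)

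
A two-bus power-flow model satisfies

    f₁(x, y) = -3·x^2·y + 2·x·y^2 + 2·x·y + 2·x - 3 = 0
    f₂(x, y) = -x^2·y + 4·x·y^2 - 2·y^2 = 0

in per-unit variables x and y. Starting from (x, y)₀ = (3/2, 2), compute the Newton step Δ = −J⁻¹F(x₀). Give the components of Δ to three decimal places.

At (3/2, 2): F = (4.500, 11.500).
Jacobian J = [[-6·x·y + 2·y^2 + 2·y + 2, -3·x^2 + 4·x·y + 2·x], [-2·x·y + 4·y^2, -x^2 + 8·x·y - 4·y]].
At the point, J = [[-4.000, 8.250], [10.000, 13.750]] (det J = -137.500).
Solving J·Δ = −F gives Δ = (-0.240, -0.662).

(-0.240, -0.662)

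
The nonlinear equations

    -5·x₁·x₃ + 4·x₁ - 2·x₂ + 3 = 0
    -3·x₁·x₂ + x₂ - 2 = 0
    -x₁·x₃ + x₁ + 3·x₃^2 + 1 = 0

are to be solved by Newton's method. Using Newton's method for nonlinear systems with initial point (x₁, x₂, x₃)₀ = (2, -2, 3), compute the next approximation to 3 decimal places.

(1.782, -0.662, 1.473)

At (2, -2, 3): F = (-15.000, 8.000, 24.000).
Jacobian J = [[-5·x₃ + 4, -2, -5·x₁], [-3·x₂, -3·x₁ + 1, 0], [-x₃ + 1, 0, -x₁ + 6·x₃]].
At the point, J = [[-11.000, -2.000, -10.000], [6.000, -5.000, 0.000], [-2.000, 0.000, 16.000]] (det J = 1172.000).
Solving J·Δ = −F gives Δ = (-0.218, 1.338, -1.527).
Then the next iterate is (x₁, x₂, x₃)₁ = (1.782, -0.662, 1.473).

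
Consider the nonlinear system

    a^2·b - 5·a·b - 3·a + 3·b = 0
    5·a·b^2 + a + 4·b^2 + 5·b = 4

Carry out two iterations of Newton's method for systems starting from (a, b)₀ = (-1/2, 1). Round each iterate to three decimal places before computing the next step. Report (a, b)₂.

At (-1/2, 1): F = (7.250, 2.000).
Jacobian J = [[2·a·b - 5·b - 3, a^2 - 5·a + 3], [5·b^2 + 1, 10·a·b + 8·b + 5]].
At the point, J = [[-9.000, 5.750], [6.000, 8.000]] (det J = -106.500).
Solving J·Δ = −F gives Δ = (0.437, -0.577).
Then the next iterate is (a, b)₁ = (-0.063, 0.423).
Round to (-0.063, 0.423) and repeat: F = (1.59292, -1.28865), J = [[-5.16830, 3.31897], [1.89464, 8.11751]].
Δ = (0.357, 0.075), so (a, b)₂ = (0.294, 0.498).

(0.294, 0.498)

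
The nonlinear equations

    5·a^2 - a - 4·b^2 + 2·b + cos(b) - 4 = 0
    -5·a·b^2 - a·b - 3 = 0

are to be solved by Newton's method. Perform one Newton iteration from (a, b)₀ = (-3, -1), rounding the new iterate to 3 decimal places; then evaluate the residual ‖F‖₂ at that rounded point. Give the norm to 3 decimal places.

At (-3, -1): F = (38.54030, 9.000).
Jacobian J = [[10·a - 1, -8·b - sin(b) + 2], [-5·b^2 - b, -10·a·b - a]].
At the point, J = [[-31.000, 10.84147], [-4.000, -27.000]] (det J = 880.36588).
Solving J·Δ = −F gives Δ = (1.293, 0.142).
Then the next iterate is (a, b)₁ = (-1.707, -0.858).
Re-evaluating at (-1.707, -0.858): F = (8.26954, 1.81855), so ‖F‖₂ = 8.467.

8.467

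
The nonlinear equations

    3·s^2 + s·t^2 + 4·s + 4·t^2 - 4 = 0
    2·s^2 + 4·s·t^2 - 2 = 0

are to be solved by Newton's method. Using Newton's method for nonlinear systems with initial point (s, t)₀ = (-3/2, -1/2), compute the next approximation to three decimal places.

At (-3/2, -1/2): F = (-2.625, 1.000).
Jacobian J = [[6·s + t^2 + 4, 2·s·t + 8·t], [4·s + 4·t^2, 8·s·t]].
At the point, J = [[-4.750, -2.500], [-5.000, 6.000]] (det J = -41.000).
Solving J·Δ = −F gives Δ = (-0.323, -0.436).
Then the next iterate is (s, t)₁ = (-1.823, -0.936).

(-1.823, -0.936)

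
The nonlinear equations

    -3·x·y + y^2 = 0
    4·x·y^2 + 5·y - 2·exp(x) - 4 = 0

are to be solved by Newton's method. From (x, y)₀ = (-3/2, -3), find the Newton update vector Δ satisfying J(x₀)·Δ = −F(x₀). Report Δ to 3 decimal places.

(0.698, 1.186)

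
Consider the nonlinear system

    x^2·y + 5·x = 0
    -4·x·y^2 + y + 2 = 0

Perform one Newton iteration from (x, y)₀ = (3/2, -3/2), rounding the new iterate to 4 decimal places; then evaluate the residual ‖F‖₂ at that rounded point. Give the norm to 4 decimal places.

57.9713

At (3/2, -3/2): F = (4.1250, -13.0000).
Jacobian J = [[2·x·y + 5, x^2], [-4·y^2, -8·x·y + 1]].
At the point, J = [[0.5000, 2.2500], [-9.0000, 19.0000]] (det J = 29.7500).
Solving J·Δ = −F gives Δ = (-3.6176, -1.0294).
Then the next iterate is (x, y)₁ = (-2.1176, -2.5294).
Re-evaluating at (-2.1176, -2.5294): F = (-21.930411, 53.663070), so ‖F‖₂ = 57.9713.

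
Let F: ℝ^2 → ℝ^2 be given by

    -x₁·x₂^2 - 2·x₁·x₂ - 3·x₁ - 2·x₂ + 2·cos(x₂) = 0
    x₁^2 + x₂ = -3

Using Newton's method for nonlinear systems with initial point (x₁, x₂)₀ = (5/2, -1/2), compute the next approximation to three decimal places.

(0.681, -0.155)

At (5/2, -1/2): F = (-2.86983, 8.750).
Jacobian J = [[-x₂^2 - 2·x₂ - 3, -2·x₁·x₂ - 2·x₁ - 2·sin(x₂) - 2], [2·x₁, 1]].
At the point, J = [[-2.250, -3.54115], [5.000, 1.000]] (det J = 15.45574).
Solving J·Δ = −F gives Δ = (-1.819, 0.345).
Then the next iterate is (x₁, x₂)₁ = (0.681, -0.155).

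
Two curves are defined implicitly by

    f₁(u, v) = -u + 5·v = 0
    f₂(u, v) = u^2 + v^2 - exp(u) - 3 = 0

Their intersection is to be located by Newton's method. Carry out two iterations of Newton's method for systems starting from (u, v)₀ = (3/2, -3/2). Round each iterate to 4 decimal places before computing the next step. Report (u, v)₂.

At (3/2, -3/2): F = (-9.0000, -2.981689).
Jacobian J = [[-1, 5], [2·u - exp(u), 2·v]].
At the point, J = [[-1.0000, 5.0000], [-1.481689, -3.0000]] (det J = 10.408445).
Solving J·Δ = −F gives Δ = (-4.0264, 0.9947).
Then the next iterate is (u, v)₁ = (-2.5264, -0.5053).
Round to (-2.5264, -0.5053) and repeat: F = (-0.0001, 3.558079), J = [[-1.0000, 5.0000], [-5.132746, -1.0106]].
Δ = (0.6669, 0.1334), so (u, v)₂ = (-1.8595, -0.3719).

(-1.8595, -0.3719)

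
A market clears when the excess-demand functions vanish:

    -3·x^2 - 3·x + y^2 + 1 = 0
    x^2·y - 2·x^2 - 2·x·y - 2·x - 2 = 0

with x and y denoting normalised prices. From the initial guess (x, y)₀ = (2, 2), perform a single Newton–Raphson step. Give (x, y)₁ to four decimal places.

At (2, 2): F = (-13.0000, -14.0000).
Jacobian J = [[-6·x - 3, 2·y], [2·x·y - 4·x - 2·y - 2, x^2 - 2·x]].
At the point, J = [[-15.0000, 4.0000], [-6.0000, 0.0000]] (det J = 24.0000).
Solving J·Δ = −F gives Δ = (-2.3333, -5.5000).
Then the next iterate is (x, y)₁ = (-0.3333, -3.5000).

(-0.3333, -3.5000)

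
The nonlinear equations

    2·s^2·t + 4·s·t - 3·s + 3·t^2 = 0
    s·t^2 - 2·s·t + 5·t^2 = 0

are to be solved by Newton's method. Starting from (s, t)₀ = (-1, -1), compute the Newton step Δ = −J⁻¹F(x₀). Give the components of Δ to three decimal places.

(0.762, 0.714)

At (-1, -1): F = (8.000, 2.000).
Jacobian J = [[4·s·t + 4·t - 3, 2·s^2 + 4·s + 6·t], [t^2 - 2·t, 2·s·t - 2·s + 10·t]].
At the point, J = [[-3.000, -8.000], [3.000, -6.000]] (det J = 42.000).
Solving J·Δ = −F gives Δ = (0.762, 0.714).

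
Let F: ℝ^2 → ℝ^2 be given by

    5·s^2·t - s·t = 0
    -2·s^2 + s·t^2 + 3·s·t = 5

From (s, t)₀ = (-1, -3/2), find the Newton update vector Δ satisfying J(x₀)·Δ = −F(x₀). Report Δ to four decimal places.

At (-1, -3/2): F = (-9.0000, -4.7500).
Jacobian J = [[10·s·t - t, 5·s^2 - s], [-4·s + t^2 + 3·t, 2·s·t + 3·s]].
At the point, J = [[16.5000, 6.0000], [1.7500, 0.0000]] (det J = -10.5000).
Solving J·Δ = −F gives Δ = (2.7143, -5.9643).

(2.7143, -5.9643)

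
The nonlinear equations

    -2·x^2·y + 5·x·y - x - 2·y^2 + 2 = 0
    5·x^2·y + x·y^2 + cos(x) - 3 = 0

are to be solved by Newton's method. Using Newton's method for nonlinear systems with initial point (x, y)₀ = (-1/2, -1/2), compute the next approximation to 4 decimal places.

At (-1/2, -1/2): F = (3.5000, -2.872417).
Jacobian J = [[-4·x·y + 5·y - 1, -2·x^2 + 5·x - 4·y], [10·x·y + y^2 - sin(x), 5·x^2 + 2·x·y]].
At the point, J = [[-4.5000, -1.0000], [3.229426, 1.7500]] (det J = -4.645574).
Solving J·Δ = −F gives Δ = (0.7001, 0.3493).
Then the next iterate is (x, y)₁ = (0.2001, -0.1507).

(0.2001, -0.1507)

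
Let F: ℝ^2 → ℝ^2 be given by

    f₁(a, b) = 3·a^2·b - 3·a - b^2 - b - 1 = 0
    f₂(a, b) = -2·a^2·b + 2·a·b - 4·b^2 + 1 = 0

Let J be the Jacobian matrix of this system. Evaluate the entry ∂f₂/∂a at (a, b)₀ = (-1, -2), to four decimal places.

∂f₂/∂a = -4·a·b + 2·b.
At (-1, -2) this is -12.0000.

-12.0000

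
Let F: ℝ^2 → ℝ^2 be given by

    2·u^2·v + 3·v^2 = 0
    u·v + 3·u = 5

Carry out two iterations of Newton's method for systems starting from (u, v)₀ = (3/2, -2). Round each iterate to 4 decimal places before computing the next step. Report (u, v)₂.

At (3/2, -2): F = (3.0000, -3.5000).
Jacobian J = [[4·u·v, 2·u^2 + 6·v], [v + 3, u]].
At the point, J = [[-12.0000, -7.5000], [1.0000, 1.5000]] (det J = -10.5000).
Solving J·Δ = −F gives Δ = (-2.0714, 3.7143).
Then the next iterate is (u, v)₁ = (-0.5714, 1.7143).
Round to (-0.5714, 1.7143) and repeat: F = (9.935904, -7.693751), J = [[-3.918204, 10.938796], [4.7143, -0.5714]].
Δ = (1.5910, -0.3384), so (u, v)₂ = (1.0196, 1.3759).

(1.0196, 1.3759)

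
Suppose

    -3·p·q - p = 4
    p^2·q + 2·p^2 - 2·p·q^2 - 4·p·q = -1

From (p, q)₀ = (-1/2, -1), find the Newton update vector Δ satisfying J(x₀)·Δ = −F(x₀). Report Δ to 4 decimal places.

(-1.6250, 5.5000)

At (-1/2, -1): F = (-5.0000, 0.2500).
Jacobian J = [[-3·q - 1, -3·p], [2·p·q + 4·p - 2·q^2 - 4·q, p^2 - 4·p·q - 4·p]].
At the point, J = [[2.0000, 1.5000], [1.0000, 0.2500]] (det J = -1.0000).
Solving J·Δ = −F gives Δ = (-1.6250, 5.5000).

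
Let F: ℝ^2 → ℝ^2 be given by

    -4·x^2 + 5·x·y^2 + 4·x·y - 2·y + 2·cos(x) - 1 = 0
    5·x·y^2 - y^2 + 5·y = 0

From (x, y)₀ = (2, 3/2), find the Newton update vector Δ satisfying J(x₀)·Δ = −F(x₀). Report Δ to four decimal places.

(-1.3271, -0.4006)

At (2, 3/2): F = (13.667706, 27.7500).
Jacobian J = [[-8·x + 5·y^2 + 4·y - 2·sin(x), 10·x·y + 4·x - 2], [5·y^2, 10·x·y - 2·y + 5]].
At the point, J = [[-0.568595, 36.0000], [11.2500, 32.0000]] (det J = -423.195035).
Solving J·Δ = −F gives Δ = (-1.3271, -0.4006).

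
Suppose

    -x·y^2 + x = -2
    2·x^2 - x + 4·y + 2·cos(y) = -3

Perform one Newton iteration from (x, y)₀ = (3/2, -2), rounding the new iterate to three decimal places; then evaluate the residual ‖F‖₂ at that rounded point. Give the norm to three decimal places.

0.223

At (3/2, -2): F = (-2.500, -2.83229).
Jacobian J = [[-y^2 + 1, -2·x·y], [4·x - 1, -2·sin(y) + 4]].
At the point, J = [[-3.000, 6.000], [5.000, 5.81859]] (det J = -47.45578).
Solving J·Δ = −F gives Δ = (0.052, 0.442).
Then the next iterate is (x, y)₁ = (1.552, -1.558).
Re-evaluating at (1.552, -1.558): F = (-0.21527, 0.05900), so ‖F‖₂ = 0.223.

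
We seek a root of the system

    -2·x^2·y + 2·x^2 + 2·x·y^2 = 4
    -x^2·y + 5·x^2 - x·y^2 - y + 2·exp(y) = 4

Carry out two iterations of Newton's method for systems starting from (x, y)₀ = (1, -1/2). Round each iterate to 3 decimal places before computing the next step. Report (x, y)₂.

(0.715, -1.128)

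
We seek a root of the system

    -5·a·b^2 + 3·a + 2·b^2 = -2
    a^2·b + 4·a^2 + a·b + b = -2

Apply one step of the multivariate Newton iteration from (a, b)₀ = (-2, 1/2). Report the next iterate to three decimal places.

At (-2, 1/2): F = (-1.000, 19.500).
Jacobian J = [[-5·b^2 + 3, -10·a·b + 4·b], [2·a·b + 8·a + b, a^2 + a + 1]].
At the point, J = [[1.750, 12.000], [-17.500, 3.000]] (det J = 215.250).
Solving J·Δ = −F gives Δ = (1.101, -0.077).
Then the next iterate is (a, b)₁ = (-0.899, 0.423).

(-0.899, 0.423)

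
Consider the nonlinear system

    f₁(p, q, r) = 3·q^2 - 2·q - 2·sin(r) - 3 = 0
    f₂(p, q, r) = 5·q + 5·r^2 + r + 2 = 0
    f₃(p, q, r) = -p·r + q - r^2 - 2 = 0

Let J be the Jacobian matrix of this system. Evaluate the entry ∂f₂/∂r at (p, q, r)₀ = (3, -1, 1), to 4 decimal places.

11.0000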